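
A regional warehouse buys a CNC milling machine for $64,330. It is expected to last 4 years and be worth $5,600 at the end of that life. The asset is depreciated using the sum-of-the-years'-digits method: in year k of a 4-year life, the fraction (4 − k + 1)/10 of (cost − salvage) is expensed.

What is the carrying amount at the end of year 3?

Depreciable base = $64,330 − $5,600 = $58,730.
Sum of the years' digits = 4+3+2+1 = 10.
Year 1: $58,730 × 4/10 = $23,492. Book value $40,838.
Year 2: $58,730 × 3/10 = $17,619. Book value $23,219.
Year 3: $58,730 × 2/10 = $11,746. Book value $11,473.

$11,473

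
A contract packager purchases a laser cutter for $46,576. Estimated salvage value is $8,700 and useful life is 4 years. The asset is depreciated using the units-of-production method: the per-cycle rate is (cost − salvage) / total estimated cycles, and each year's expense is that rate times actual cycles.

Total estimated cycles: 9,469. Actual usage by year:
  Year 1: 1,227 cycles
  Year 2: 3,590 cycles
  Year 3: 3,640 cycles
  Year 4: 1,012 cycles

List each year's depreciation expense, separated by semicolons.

Depreciable base = $46,576 − $8,700 = $37,876.
Rate = $37,876 / 9,469 cycles = $4 per cycle.
Year 1: 1,227 × $4 = $4,908. Book value $41,668.
Year 2: 3,590 × $4 = $14,360. Book value $27,308.
Year 3: 3,640 × $4 = $14,560. Book value $12,748.
Year 4: 1,012 × $4 = $4,048. Book value $8,700.

$4,908; $14,360; $14,560; $4,048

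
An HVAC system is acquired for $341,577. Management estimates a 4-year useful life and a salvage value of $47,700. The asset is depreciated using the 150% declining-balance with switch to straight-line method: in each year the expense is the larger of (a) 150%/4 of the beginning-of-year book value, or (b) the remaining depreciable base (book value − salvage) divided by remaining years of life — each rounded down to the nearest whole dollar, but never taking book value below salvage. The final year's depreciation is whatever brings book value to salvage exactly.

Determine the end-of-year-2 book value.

Depreciable base = $341,577 − $47,700 = $293,877.
Year 1: DB = ⌊$341,577 × 150%/4⌋ = $128,091; SL = ⌊$293,877/4⌋ = $73,469 → take DB $128,091. Book value $213,486.
Year 2: DB = ⌊$213,486 × 150%/4⌋ = $80,057; SL = ⌊$165,786/3⌋ = $55,262 → take DB $80,057. Book value $133,429.

$133,429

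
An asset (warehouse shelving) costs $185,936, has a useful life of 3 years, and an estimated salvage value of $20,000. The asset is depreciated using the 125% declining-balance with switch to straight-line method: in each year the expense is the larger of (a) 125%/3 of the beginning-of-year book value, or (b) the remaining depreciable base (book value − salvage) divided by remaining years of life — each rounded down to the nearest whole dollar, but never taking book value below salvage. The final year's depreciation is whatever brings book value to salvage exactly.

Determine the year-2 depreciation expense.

Depreciable base = $185,936 − $20,000 = $165,936.
Year 1: DB = ⌊$185,936 × 125%/3⌋ = $77,473; SL = ⌊$165,936/3⌋ = $55,312 → take DB $77,473. Book value $108,463.
Year 2: DB = ⌊$108,463 × 125%/3⌋ = $45,192; SL = ⌊$88,463/2⌋ = $44,231 → take DB $45,192. Book value $63,271.

$45,192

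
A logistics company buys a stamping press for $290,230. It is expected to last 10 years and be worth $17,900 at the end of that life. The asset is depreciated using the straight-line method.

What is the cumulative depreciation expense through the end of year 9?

$245,097

Depreciable base = $290,230 − $17,900 = $272,330.
Annual expense = $272,330 / 10 = $27,233.
End of year 1: book value $262,997.
End of year 2: book value $235,764.
End of year 3: book value $208,531.
End of year 4: book value $181,298.
End of year 5: book value $154,065.
End of year 6: book value $126,832.
End of year 7: book value $99,599.
End of year 8: book value $72,366.
End of year 9: book value $45,133.
Accumulated through year 9 = $290,230 − $45,133 = $245,097.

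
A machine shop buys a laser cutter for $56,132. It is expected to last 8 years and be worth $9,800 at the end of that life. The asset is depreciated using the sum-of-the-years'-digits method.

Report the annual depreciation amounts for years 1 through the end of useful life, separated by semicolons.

$10,296; $9,009; $7,722; $6,435; $5,148; $3,861; $2,574; $1,287

Depreciable base = $56,132 − $9,800 = $46,332.
Sum of the years' digits = 8+7+6+5+4+3+2+1 = 36.
Year 1: $46,332 × 8/36 = $10,296. Book value $45,836.
Year 2: $46,332 × 7/36 = $9,009. Book value $36,827.
Year 3: $46,332 × 6/36 = $7,722. Book value $29,105.
Year 4: $46,332 × 5/36 = $6,435. Book value $22,670.
Year 5: $46,332 × 4/36 = $5,148. Book value $17,522.
Year 6: $46,332 × 3/36 = $3,861. Book value $13,661.
Year 7: $46,332 × 2/36 = $2,574. Book value $11,087.
Year 8: $46,332 × 1/36 = $1,287. Book value $9,800.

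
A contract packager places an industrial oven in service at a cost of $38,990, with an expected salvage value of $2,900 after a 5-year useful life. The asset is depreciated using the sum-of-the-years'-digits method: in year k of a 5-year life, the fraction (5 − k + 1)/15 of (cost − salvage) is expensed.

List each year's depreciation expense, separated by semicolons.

$12,030; $9,624; $7,218; $4,812; $2,406

Depreciable base = $38,990 − $2,900 = $36,090.
Sum of the years' digits = 5+4+3+2+1 = 15.
Year 1: $36,090 × 5/15 = $12,030. Book value $26,960.
Year 2: $36,090 × 4/15 = $9,624. Book value $17,336.
Year 3: $36,090 × 3/15 = $7,218. Book value $10,118.
Year 4: $36,090 × 2/15 = $4,812. Book value $5,306.
Year 5: $36,090 × 1/15 = $2,406. Book value $2,900.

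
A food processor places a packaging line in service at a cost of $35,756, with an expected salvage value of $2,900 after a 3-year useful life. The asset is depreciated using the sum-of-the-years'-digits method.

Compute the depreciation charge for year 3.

Depreciable base = $35,756 − $2,900 = $32,856.
Sum of the years' digits = 3+2+1 = 6.
Year 1: $32,856 × 3/6 = $16,428. Book value $19,328.
Year 2: $32,856 × 2/6 = $10,952. Book value $8,376.
Year 3: $32,856 × 1/6 = $5,476. Book value $2,900.

$5,476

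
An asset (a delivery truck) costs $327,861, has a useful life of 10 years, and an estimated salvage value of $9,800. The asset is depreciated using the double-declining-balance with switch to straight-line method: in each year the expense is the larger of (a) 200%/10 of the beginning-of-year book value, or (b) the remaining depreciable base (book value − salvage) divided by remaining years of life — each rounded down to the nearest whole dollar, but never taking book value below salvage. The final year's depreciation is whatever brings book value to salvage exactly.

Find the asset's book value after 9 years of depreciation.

$28,837

Depreciable base = $327,861 − $9,800 = $318,061.
Year 1: DB = ⌊$327,861 × 200%/10⌋ = $65,572; SL = ⌊$318,061/10⌋ = $31,806 → take DB $65,572. Book value $262,289.
Year 2: DB = ⌊$262,289 × 200%/10⌋ = $52,457; SL = ⌊$252,489/9⌋ = $28,054 → take DB $52,457. Book value $209,832.
Year 3: DB = ⌊$209,832 × 200%/10⌋ = $41,966; SL = ⌊$200,032/8⌋ = $25,004 → take DB $41,966. Book value $167,866.
Year 4: DB = ⌊$167,866 × 200%/10⌋ = $33,573; SL = ⌊$158,066/7⌋ = $22,580 → take DB $33,573. Book value $134,293.
Year 5: DB = ⌊$134,293 × 200%/10⌋ = $26,858; SL = ⌊$124,493/6⌋ = $20,748 → take DB $26,858. Book value $107,435.
Year 6: DB = ⌊$107,435 × 200%/10⌋ = $21,487; SL = ⌊$97,635/5⌋ = $19,527 → take DB $21,487. Book value $85,948.
Year 7: DB = ⌊$85,948 × 200%/10⌋ = $17,189; SL = ⌊$76,148/4⌋ = $19,037 → take SL $19,037. Book value $66,911.
Year 8: DB = ⌊$66,911 × 200%/10⌋ = $13,382; SL = ⌊$57,111/3⌋ = $19,037 → take SL $19,037. Book value $47,874.
Year 9: DB = ⌊$47,874 × 200%/10⌋ = $9,574; SL = ⌊$38,074/2⌋ = $19,037 → take SL $19,037. Book value $28,837.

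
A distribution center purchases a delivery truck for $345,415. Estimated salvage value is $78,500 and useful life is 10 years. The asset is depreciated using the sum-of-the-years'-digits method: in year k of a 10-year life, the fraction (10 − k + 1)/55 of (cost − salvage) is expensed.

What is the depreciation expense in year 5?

$29,118

Depreciable base = $345,415 − $78,500 = $266,915.
Sum of the years' digits = 10+9+8+7+6+5+4+3+2+1 = 55.
Year 1: $266,915 × 10/55 = $48,530. Book value $296,885.
Year 2: $266,915 × 9/55 = $43,677. Book value $253,208.
Year 3: $266,915 × 8/55 = $38,824. Book value $214,384.
Year 4: $266,915 × 7/55 = $33,971. Book value $180,413.
Year 5: $266,915 × 6/55 = $29,118. Book value $151,295.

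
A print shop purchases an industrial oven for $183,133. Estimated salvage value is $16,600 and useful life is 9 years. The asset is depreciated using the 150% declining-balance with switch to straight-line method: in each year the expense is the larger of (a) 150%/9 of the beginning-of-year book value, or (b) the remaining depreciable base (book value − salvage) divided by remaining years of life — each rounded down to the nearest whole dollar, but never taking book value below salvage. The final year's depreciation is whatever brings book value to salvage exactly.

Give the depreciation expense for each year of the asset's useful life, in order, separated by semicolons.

$30,522; $25,435; $21,196; $17,663; $14,719; $14,249; $14,249; $14,250; $14,250

Depreciable base = $183,133 − $16,600 = $166,533.
Year 1: DB = ⌊$183,133 × 150%/9⌋ = $30,522; SL = ⌊$166,533/9⌋ = $18,503 → take DB $30,522. Book value $152,611.
Year 2: DB = ⌊$152,611 × 150%/9⌋ = $25,435; SL = ⌊$136,011/8⌋ = $17,001 → take DB $25,435. Book value $127,176.
Year 3: DB = ⌊$127,176 × 150%/9⌋ = $21,196; SL = ⌊$110,576/7⌋ = $15,796 → take DB $21,196. Book value $105,980.
Year 4: DB = ⌊$105,980 × 150%/9⌋ = $17,663; SL = ⌊$89,380/6⌋ = $14,896 → take DB $17,663. Book value $88,317.
Year 5: DB = ⌊$88,317 × 150%/9⌋ = $14,719; SL = ⌊$71,717/5⌋ = $14,343 → take DB $14,719. Book value $73,598.
Year 6: DB = ⌊$73,598 × 150%/9⌋ = $12,266; SL = ⌊$56,998/4⌋ = $14,249 → take SL $14,249. Book value $59,349.
Year 7: DB = ⌊$59,349 × 150%/9⌋ = $9,891; SL = ⌊$42,749/3⌋ = $14,249 → take SL $14,249. Book value $45,100.
Year 8: DB = ⌊$45,100 × 150%/9⌋ = $7,516; SL = ⌊$28,500/2⌋ = $14,250 → take SL $14,250. Book value $30,850.
Year 9 (final): $30,850 − $16,600 = $14,250. Book value $16,600.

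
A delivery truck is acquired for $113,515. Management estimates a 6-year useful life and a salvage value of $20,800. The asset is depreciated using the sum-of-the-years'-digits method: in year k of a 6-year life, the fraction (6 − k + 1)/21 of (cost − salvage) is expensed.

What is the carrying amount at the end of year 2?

Depreciable base = $113,515 − $20,800 = $92,715.
Sum of the years' digits = 6+5+4+3+2+1 = 21.
Year 1: $92,715 × 6/21 = $26,490. Book value $87,025.
Year 2: $92,715 × 5/21 = $22,075. Book value $64,950.

$64,950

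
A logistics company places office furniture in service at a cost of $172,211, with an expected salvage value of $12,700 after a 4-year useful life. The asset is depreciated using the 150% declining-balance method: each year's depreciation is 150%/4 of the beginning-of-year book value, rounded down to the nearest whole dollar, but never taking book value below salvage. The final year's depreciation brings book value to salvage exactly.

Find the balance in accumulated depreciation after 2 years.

$104,941

Depreciable base = $172,211 − $12,700 = $159,511.
Year 1: ⌊$172,211 × 150%/4⌋ = $64,579. Book value $107,632.
Year 2: ⌊$107,632 × 150%/4⌋ = $40,362. Book value $67,270.
Accumulated through year 2 = $172,211 − $67,270 = $104,941.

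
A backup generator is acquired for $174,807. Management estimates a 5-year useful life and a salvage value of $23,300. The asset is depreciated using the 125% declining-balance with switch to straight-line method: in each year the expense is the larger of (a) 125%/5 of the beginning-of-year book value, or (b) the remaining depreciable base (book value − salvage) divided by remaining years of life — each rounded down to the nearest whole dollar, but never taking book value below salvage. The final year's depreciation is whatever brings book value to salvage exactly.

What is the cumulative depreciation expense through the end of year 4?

Depreciable base = $174,807 − $23,300 = $151,507.
Year 1: DB = ⌊$174,807 × 125%/5⌋ = $43,701; SL = ⌊$151,507/5⌋ = $30,301 → take DB $43,701. Book value $131,106.
Year 2: DB = ⌊$131,106 × 125%/5⌋ = $32,776; SL = ⌊$107,806/4⌋ = $26,951 → take DB $32,776. Book value $98,330.
Year 3: DB = ⌊$98,330 × 125%/5⌋ = $24,582; SL = ⌊$75,030/3⌋ = $25,010 → take SL $25,010. Book value $73,320.
Year 4: DB = ⌊$73,320 × 125%/5⌋ = $18,330; SL = ⌊$50,020/2⌋ = $25,010 → take SL $25,010. Book value $48,310.
Accumulated through year 4 = $174,807 − $48,310 = $126,497.

$126,497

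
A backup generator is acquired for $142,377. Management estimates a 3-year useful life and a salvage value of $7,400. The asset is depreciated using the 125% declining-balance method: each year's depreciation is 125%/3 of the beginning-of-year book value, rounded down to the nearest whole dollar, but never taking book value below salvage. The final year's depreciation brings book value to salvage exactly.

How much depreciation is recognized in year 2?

$34,605

Depreciable base = $142,377 − $7,400 = $134,977.
Year 1: ⌊$142,377 × 125%/3⌋ = $59,323. Book value $83,054.
Year 2: ⌊$83,054 × 125%/3⌋ = $34,605. Book value $48,449.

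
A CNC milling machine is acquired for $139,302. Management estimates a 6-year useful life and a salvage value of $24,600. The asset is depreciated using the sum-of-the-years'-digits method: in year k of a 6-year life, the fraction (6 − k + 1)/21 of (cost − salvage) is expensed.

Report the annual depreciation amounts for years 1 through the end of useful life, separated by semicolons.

$32,772; $27,310; $21,848; $16,386; $10,924; $5,462

Depreciable base = $139,302 − $24,600 = $114,702.
Sum of the years' digits = 6+5+4+3+2+1 = 21.
Year 1: $114,702 × 6/21 = $32,772. Book value $106,530.
Year 2: $114,702 × 5/21 = $27,310. Book value $79,220.
Year 3: $114,702 × 4/21 = $21,848. Book value $57,372.
Year 4: $114,702 × 3/21 = $16,386. Book value $40,986.
Year 5: $114,702 × 2/21 = $10,924. Book value $30,062.
Year 6: $114,702 × 1/21 = $5,462. Book value $24,600.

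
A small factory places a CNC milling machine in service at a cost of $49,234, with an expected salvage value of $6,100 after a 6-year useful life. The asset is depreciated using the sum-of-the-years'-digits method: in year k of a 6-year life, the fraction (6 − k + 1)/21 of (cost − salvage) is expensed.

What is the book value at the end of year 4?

$12,262

Depreciable base = $49,234 − $6,100 = $43,134.
Sum of the years' digits = 6+5+4+3+2+1 = 21.
Year 1: $43,134 × 6/21 = $12,324. Book value $36,910.
Year 2: $43,134 × 5/21 = $10,270. Book value $26,640.
Year 3: $43,134 × 4/21 = $8,216. Book value $18,424.
Year 4: $43,134 × 3/21 = $6,162. Book value $12,262.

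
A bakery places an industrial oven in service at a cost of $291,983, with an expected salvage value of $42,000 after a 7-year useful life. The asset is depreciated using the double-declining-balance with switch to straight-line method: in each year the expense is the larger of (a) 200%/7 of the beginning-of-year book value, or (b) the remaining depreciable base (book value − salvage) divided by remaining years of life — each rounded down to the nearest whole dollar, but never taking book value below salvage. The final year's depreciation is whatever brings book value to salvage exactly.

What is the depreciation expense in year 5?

Depreciable base = $291,983 − $42,000 = $249,983.
Year 1: DB = ⌊$291,983 × 200%/7⌋ = $83,423; SL = ⌊$249,983/7⌋ = $35,711 → take DB $83,423. Book value $208,560.
Year 2: DB = ⌊$208,560 × 200%/7⌋ = $59,588; SL = ⌊$166,560/6⌋ = $27,760 → take DB $59,588. Book value $148,972.
Year 3: DB = ⌊$148,972 × 200%/7⌋ = $42,563; SL = ⌊$106,972/5⌋ = $21,394 → take DB $42,563. Book value $106,409.
Year 4: DB = ⌊$106,409 × 200%/7⌋ = $30,402; SL = ⌊$64,409/4⌋ = $16,102 → take DB $30,402. Book value $76,007.
Year 5: DB = ⌊$76,007 × 200%/7⌋ = $21,716; SL = ⌊$34,007/3⌋ = $11,335 → take DB $21,716. Book value $54,291.

$21,716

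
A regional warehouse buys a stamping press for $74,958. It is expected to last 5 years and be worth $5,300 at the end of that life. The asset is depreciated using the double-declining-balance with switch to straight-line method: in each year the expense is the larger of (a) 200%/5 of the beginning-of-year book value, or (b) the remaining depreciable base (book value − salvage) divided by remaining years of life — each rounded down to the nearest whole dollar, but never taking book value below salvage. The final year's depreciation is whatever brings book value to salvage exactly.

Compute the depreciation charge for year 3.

$10,794

Depreciable base = $74,958 − $5,300 = $69,658.
Year 1: DB = ⌊$74,958 × 200%/5⌋ = $29,983; SL = ⌊$69,658/5⌋ = $13,931 → take DB $29,983. Book value $44,975.
Year 2: DB = ⌊$44,975 × 200%/5⌋ = $17,990; SL = ⌊$39,675/4⌋ = $9,918 → take DB $17,990. Book value $26,985.
Year 3: DB = ⌊$26,985 × 200%/5⌋ = $10,794; SL = ⌊$21,685/3⌋ = $7,228 → take DB $10,794. Book value $16,191.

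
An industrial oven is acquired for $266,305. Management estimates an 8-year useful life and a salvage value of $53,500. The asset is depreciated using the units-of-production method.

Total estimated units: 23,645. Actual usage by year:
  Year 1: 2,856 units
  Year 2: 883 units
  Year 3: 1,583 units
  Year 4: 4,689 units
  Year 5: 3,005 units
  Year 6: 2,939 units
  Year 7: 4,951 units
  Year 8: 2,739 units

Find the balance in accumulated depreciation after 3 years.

Depreciable base = $266,305 − $53,500 = $212,805.
Rate = $212,805 / 23,645 units = $9 per unit.
Year 1: 2,856 × $9 = $25,704. Book value $240,601.
Year 2: 883 × $9 = $7,947. Book value $232,654.
Year 3: 1,583 × $9 = $14,247. Book value $218,407.
Accumulated through year 3 = $266,305 − $218,407 = $47,898.

$47,898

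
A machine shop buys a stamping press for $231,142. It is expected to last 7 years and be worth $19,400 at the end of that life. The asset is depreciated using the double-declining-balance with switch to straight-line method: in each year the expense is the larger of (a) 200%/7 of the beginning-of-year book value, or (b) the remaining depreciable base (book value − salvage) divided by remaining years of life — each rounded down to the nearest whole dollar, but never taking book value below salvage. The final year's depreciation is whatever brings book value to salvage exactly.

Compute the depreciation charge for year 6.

$12,279

Depreciable base = $231,142 − $19,400 = $211,742.
Year 1: DB = ⌊$231,142 × 200%/7⌋ = $66,040; SL = ⌊$211,742/7⌋ = $30,248 → take DB $66,040. Book value $165,102.
Year 2: DB = ⌊$165,102 × 200%/7⌋ = $47,172; SL = ⌊$145,702/6⌋ = $24,283 → take DB $47,172. Book value $117,930.
Year 3: DB = ⌊$117,930 × 200%/7⌋ = $33,694; SL = ⌊$98,530/5⌋ = $19,706 → take DB $33,694. Book value $84,236.
Year 4: DB = ⌊$84,236 × 200%/7⌋ = $24,067; SL = ⌊$64,836/4⌋ = $16,209 → take DB $24,067. Book value $60,169.
Year 5: DB = ⌊$60,169 × 200%/7⌋ = $17,191; SL = ⌊$40,769/3⌋ = $13,589 → take DB $17,191. Book value $42,978.
Year 6: DB = ⌊$42,978 × 200%/7⌋ = $12,279; SL = ⌊$23,578/2⌋ = $11,789 → take DB $12,279. Book value $30,699.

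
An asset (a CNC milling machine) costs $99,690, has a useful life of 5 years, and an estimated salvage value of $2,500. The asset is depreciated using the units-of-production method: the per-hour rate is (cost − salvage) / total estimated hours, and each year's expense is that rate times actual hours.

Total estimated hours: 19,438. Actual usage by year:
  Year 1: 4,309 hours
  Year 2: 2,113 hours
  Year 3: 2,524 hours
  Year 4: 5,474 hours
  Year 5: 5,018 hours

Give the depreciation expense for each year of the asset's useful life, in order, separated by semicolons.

$21,545; $10,565; $12,620; $27,370; $25,090

Depreciable base = $99,690 − $2,500 = $97,190.
Rate = $97,190 / 19,438 hours = $5 per hour.
Year 1: 4,309 × $5 = $21,545. Book value $78,145.
Year 2: 2,113 × $5 = $10,565. Book value $67,580.
Year 3: 2,524 × $5 = $12,620. Book value $54,960.
Year 4: 5,474 × $5 = $27,370. Book value $27,590.
Year 5: 5,018 × $5 = $25,090. Book value $2,500.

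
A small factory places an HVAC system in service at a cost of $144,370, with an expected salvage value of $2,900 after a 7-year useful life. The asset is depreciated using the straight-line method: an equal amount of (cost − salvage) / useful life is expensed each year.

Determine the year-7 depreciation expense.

Depreciable base = $144,370 − $2,900 = $141,470.
Annual expense = $141,470 / 7 = $20,210.

$20,210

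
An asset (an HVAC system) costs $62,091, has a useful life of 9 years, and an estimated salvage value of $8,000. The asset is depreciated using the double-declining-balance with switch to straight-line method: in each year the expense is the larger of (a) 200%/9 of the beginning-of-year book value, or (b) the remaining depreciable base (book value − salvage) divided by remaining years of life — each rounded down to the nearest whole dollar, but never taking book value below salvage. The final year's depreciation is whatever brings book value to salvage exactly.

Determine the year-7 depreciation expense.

Depreciable base = $62,091 − $8,000 = $54,091.
Year 1: DB = ⌊$62,091 × 200%/9⌋ = $13,798; SL = ⌊$54,091/9⌋ = $6,010 → take DB $13,798. Book value $48,293.
Year 2: DB = ⌊$48,293 × 200%/9⌋ = $10,731; SL = ⌊$40,293/8⌋ = $5,036 → take DB $10,731. Book value $37,562.
Year 3: DB = ⌊$37,562 × 200%/9⌋ = $8,347; SL = ⌊$29,562/7⌋ = $4,223 → take DB $8,347. Book value $29,215.
Year 4: DB = ⌊$29,215 × 200%/9⌋ = $6,492; SL = ⌊$21,215/6⌋ = $3,535 → take DB $6,492. Book value $22,723.
Year 5: DB = ⌊$22,723 × 200%/9⌋ = $5,049; SL = ⌊$14,723/5⌋ = $2,944 → take DB $5,049. Book value $17,674.
Year 6: DB = ⌊$17,674 × 200%/9⌋ = $3,927; SL = ⌊$9,674/4⌋ = $2,418 → take DB $3,927. Book value $13,747.
Year 7: DB = ⌊$13,747 × 200%/9⌋ = $3,054; SL = ⌊$5,747/3⌋ = $1,915 → take DB $3,054. Book value $10,693.

$3,054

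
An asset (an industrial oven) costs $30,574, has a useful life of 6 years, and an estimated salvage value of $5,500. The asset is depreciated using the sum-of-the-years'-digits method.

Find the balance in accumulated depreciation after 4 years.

$21,492

Depreciable base = $30,574 − $5,500 = $25,074.
Sum of the years' digits = 6+5+4+3+2+1 = 21.
Year 1: $25,074 × 6/21 = $7,164. Book value $23,410.
Year 2: $25,074 × 5/21 = $5,970. Book value $17,440.
Year 3: $25,074 × 4/21 = $4,776. Book value $12,664.
Year 4: $25,074 × 3/21 = $3,582. Book value $9,082.
Accumulated through year 4 = $30,574 − $9,082 = $21,492.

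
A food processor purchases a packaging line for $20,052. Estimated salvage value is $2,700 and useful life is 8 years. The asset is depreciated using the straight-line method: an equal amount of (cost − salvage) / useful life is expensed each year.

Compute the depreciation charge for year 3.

$2,169

Depreciable base = $20,052 − $2,700 = $17,352.
Annual expense = $17,352 / 8 = $2,169.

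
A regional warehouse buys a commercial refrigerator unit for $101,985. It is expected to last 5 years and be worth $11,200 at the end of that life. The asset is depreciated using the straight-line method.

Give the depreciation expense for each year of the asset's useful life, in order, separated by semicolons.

$18,157; $18,157; $18,157; $18,157; $18,157

Depreciable base = $101,985 − $11,200 = $90,785.
Annual expense = $90,785 / 5 = $18,157.
End of year 1: book value $83,828.
End of year 2: book value $65,671.
End of year 3: book value $47,514.
End of year 4: book value $29,357.
End of year 5: book value $11,200.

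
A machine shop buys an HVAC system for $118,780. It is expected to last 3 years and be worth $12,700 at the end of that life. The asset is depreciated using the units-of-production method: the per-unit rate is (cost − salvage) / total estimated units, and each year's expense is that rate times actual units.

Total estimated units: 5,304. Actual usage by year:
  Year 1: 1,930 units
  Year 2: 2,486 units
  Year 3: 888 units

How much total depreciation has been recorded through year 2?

$88,320

Depreciable base = $118,780 − $12,700 = $106,080.
Rate = $106,080 / 5,304 units = $20 per unit.
Year 1: 1,930 × $20 = $38,600. Book value $80,180.
Year 2: 2,486 × $20 = $49,720. Book value $30,460.
Accumulated through year 2 = $118,780 − $30,460 = $88,320.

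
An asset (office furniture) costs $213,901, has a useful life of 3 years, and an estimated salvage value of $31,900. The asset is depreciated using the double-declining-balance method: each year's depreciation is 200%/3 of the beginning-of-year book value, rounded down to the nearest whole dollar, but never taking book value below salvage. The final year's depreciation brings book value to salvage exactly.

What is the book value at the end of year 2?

Depreciable base = $213,901 − $31,900 = $182,001.
Year 1: ⌊$213,901 × 200%/3⌋ = $142,600. Book value $71,301.
Year 2: ⌊$71,301 × 200%/3⌋ = $47,534, capped at $39,401. Book value $31,900.

$31,900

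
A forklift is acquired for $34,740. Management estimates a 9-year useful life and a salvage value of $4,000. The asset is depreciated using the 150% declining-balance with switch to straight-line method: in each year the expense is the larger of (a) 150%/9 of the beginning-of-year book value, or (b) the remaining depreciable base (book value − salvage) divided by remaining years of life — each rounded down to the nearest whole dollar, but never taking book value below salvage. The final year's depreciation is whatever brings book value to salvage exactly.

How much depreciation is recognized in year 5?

$2,792

Depreciable base = $34,740 − $4,000 = $30,740.
Year 1: DB = ⌊$34,740 × 150%/9⌋ = $5,790; SL = ⌊$30,740/9⌋ = $3,415 → take DB $5,790. Book value $28,950.
Year 2: DB = ⌊$28,950 × 150%/9⌋ = $4,825; SL = ⌊$24,950/8⌋ = $3,118 → take DB $4,825. Book value $24,125.
Year 3: DB = ⌊$24,125 × 150%/9⌋ = $4,020; SL = ⌊$20,125/7⌋ = $2,875 → take DB $4,020. Book value $20,105.
Year 4: DB = ⌊$20,105 × 150%/9⌋ = $3,350; SL = ⌊$16,105/6⌋ = $2,684 → take DB $3,350. Book value $16,755.
Year 5: DB = ⌊$16,755 × 150%/9⌋ = $2,792; SL = ⌊$12,755/5⌋ = $2,551 → take DB $2,792. Book value $13,963.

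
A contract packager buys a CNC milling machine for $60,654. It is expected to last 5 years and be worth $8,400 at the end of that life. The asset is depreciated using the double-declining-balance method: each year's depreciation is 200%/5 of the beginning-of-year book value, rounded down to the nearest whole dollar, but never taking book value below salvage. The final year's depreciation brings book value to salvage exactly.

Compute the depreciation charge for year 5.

Depreciable base = $60,654 − $8,400 = $52,254.
Year 1: ⌊$60,654 × 200%/5⌋ = $24,261. Book value $36,393.
Year 2: ⌊$36,393 × 200%/5⌋ = $14,557. Book value $21,836.
Year 3: ⌊$21,836 × 200%/5⌋ = $8,734. Book value $13,102.
Year 4: ⌊$13,102 × 200%/5⌋ = $5,240, capped at $4,702. Book value $8,400.
Year 5 (final): $8,400 − $8,400 = $0. Book value $8,400.

$0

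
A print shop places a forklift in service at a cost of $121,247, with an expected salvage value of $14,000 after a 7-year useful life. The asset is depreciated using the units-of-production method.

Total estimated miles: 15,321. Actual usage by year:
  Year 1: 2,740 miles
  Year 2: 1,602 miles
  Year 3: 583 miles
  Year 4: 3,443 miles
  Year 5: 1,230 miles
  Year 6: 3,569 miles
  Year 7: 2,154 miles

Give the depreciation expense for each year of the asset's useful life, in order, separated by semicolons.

$19,180; $11,214; $4,081; $24,101; $8,610; $24,983; $15,078

Depreciable base = $121,247 − $14,000 = $107,247.
Rate = $107,247 / 15,321 miles = $7 per mile.
Year 1: 2,740 × $7 = $19,180. Book value $102,067.
Year 2: 1,602 × $7 = $11,214. Book value $90,853.
Year 3: 583 × $7 = $4,081. Book value $86,772.
Year 4: 3,443 × $7 = $24,101. Book value $62,671.
Year 5: 1,230 × $7 = $8,610. Book value $54,061.
Year 6: 3,569 × $7 = $24,983. Book value $29,078.
Year 7: 2,154 × $7 = $15,078. Book value $14,000.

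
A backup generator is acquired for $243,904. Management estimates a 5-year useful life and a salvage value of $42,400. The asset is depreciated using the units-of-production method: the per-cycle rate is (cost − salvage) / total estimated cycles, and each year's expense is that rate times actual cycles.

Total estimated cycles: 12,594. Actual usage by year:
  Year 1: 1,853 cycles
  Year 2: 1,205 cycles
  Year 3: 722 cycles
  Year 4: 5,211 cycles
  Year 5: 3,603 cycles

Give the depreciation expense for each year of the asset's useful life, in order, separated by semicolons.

$29,648; $19,280; $11,552; $83,376; $57,648

Depreciable base = $243,904 − $42,400 = $201,504.
Rate = $201,504 / 12,594 cycles = $16 per cycle.
Year 1: 1,853 × $16 = $29,648. Book value $214,256.
Year 2: 1,205 × $16 = $19,280. Book value $194,976.
Year 3: 722 × $16 = $11,552. Book value $183,424.
Year 4: 5,211 × $16 = $83,376. Book value $100,048.
Year 5: 3,603 × $16 = $57,648. Book value $42,400.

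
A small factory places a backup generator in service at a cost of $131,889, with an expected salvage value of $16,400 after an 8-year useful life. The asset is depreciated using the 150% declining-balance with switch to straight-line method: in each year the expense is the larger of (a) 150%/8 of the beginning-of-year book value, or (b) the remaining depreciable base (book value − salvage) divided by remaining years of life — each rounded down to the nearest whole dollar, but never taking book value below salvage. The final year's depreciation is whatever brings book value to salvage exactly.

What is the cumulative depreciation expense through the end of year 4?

Depreciable base = $131,889 − $16,400 = $115,489.
Year 1: DB = ⌊$131,889 × 150%/8⌋ = $24,729; SL = ⌊$115,489/8⌋ = $14,436 → take DB $24,729. Book value $107,160.
Year 2: DB = ⌊$107,160 × 150%/8⌋ = $20,092; SL = ⌊$90,760/7⌋ = $12,965 → take DB $20,092. Book value $87,068.
Year 3: DB = ⌊$87,068 × 150%/8⌋ = $16,325; SL = ⌊$70,668/6⌋ = $11,778 → take DB $16,325. Book value $70,743.
Year 4: DB = ⌊$70,743 × 150%/8⌋ = $13,264; SL = ⌊$54,343/5⌋ = $10,868 → take DB $13,264. Book value $57,479.
Accumulated through year 4 = $131,889 − $57,479 = $74,410.

$74,410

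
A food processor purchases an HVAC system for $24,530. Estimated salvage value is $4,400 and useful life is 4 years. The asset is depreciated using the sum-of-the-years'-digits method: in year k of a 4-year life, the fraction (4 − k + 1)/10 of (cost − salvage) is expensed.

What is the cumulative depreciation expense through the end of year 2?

$14,091

Depreciable base = $24,530 − $4,400 = $20,130.
Sum of the years' digits = 4+3+2+1 = 10.
Year 1: $20,130 × 4/10 = $8,052. Book value $16,478.
Year 2: $20,130 × 3/10 = $6,039. Book value $10,439.
Accumulated through year 2 = $24,530 − $10,439 = $14,091.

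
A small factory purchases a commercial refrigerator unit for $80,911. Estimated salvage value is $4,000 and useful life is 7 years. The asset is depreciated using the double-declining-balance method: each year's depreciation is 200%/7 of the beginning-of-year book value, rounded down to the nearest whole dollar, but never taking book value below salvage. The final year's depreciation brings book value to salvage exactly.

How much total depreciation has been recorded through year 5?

$65,866

Depreciable base = $80,911 − $4,000 = $76,911.
Year 1: ⌊$80,911 × 200%/7⌋ = $23,117. Book value $57,794.
Year 2: ⌊$57,794 × 200%/7⌋ = $16,512. Book value $41,282.
Year 3: ⌊$41,282 × 200%/7⌋ = $11,794. Book value $29,488.
Year 4: ⌊$29,488 × 200%/7⌋ = $8,425. Book value $21,063.
Year 5: ⌊$21,063 × 200%/7⌋ = $6,018. Book value $15,045.
Accumulated through year 5 = $80,911 − $15,045 = $65,866.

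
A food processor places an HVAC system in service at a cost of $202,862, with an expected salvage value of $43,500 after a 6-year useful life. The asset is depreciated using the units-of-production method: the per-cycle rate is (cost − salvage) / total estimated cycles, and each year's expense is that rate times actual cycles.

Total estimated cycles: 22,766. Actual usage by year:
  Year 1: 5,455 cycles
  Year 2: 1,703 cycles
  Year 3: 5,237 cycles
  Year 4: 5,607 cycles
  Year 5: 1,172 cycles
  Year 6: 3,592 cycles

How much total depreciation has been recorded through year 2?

Depreciable base = $202,862 − $43,500 = $159,362.
Rate = $159,362 / 22,766 cycles = $7 per cycle.
Year 1: 5,455 × $7 = $38,185. Book value $164,677.
Year 2: 1,703 × $7 = $11,921. Book value $152,756.
Accumulated through year 2 = $202,862 − $152,756 = $50,106.

$50,106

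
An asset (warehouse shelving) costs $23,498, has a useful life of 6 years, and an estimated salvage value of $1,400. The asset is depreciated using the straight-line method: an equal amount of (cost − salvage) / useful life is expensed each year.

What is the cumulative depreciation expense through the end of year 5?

Depreciable base = $23,498 − $1,400 = $22,098.
Annual expense = $22,098 / 6 = $3,683.
End of year 1: book value $19,815.
End of year 2: book value $16,132.
End of year 3: book value $12,449.
End of year 4: book value $8,766.
End of year 5: book value $5,083.
Accumulated through year 5 = $23,498 − $5,083 = $18,415.

$18,415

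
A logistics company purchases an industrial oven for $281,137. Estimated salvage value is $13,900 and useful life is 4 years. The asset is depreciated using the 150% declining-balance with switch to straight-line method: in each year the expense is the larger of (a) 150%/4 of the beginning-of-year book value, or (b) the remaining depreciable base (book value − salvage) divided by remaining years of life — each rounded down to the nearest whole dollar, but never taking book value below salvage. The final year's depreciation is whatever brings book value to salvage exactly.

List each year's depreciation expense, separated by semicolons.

Depreciable base = $281,137 − $13,900 = $267,237.
Year 1: DB = ⌊$281,137 × 150%/4⌋ = $105,426; SL = ⌊$267,237/4⌋ = $66,809 → take DB $105,426. Book value $175,711.
Year 2: DB = ⌊$175,711 × 150%/4⌋ = $65,891; SL = ⌊$161,811/3⌋ = $53,937 → take DB $65,891. Book value $109,820.
Year 3: DB = ⌊$109,820 × 150%/4⌋ = $41,182; SL = ⌊$95,920/2⌋ = $47,960 → take SL $47,960. Book value $61,860.
Year 4 (final): $61,860 − $13,900 = $47,960. Book value $13,900.

$105,426; $65,891; $47,960; $47,960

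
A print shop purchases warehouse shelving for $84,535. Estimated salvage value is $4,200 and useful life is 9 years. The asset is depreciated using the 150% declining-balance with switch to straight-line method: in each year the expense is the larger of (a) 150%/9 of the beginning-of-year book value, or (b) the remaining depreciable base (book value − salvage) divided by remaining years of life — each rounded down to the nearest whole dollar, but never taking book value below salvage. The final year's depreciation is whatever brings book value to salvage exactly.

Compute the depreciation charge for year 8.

$7,314

Depreciable base = $84,535 − $4,200 = $80,335.
Year 1: DB = ⌊$84,535 × 150%/9⌋ = $14,089; SL = ⌊$80,335/9⌋ = $8,926 → take DB $14,089. Book value $70,446.
Year 2: DB = ⌊$70,446 × 150%/9⌋ = $11,741; SL = ⌊$66,246/8⌋ = $8,280 → take DB $11,741. Book value $58,705.
Year 3: DB = ⌊$58,705 × 150%/9⌋ = $9,784; SL = ⌊$54,505/7⌋ = $7,786 → take DB $9,784. Book value $48,921.
Year 4: DB = ⌊$48,921 × 150%/9⌋ = $8,153; SL = ⌊$44,721/6⌋ = $7,453 → take DB $8,153. Book value $40,768.
Year 5: DB = ⌊$40,768 × 150%/9⌋ = $6,794; SL = ⌊$36,568/5⌋ = $7,313 → take SL $7,313. Book value $33,455.
Year 6: DB = ⌊$33,455 × 150%/9⌋ = $5,575; SL = ⌊$29,255/4⌋ = $7,313 → take SL $7,313. Book value $26,142.
Year 7: DB = ⌊$26,142 × 150%/9⌋ = $4,357; SL = ⌊$21,942/3⌋ = $7,314 → take SL $7,314. Book value $18,828.
Year 8: DB = ⌊$18,828 × 150%/9⌋ = $3,138; SL = ⌊$14,628/2⌋ = $7,314 → take SL $7,314. Book value $11,514.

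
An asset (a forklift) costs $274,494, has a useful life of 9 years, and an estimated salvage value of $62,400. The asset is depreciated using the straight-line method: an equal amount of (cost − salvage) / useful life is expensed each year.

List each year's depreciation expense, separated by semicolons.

$23,566; $23,566; $23,566; $23,566; $23,566; $23,566; $23,566; $23,566; $23,566

Depreciable base = $274,494 − $62,400 = $212,094.
Annual expense = $212,094 / 9 = $23,566.
End of year 1: book value $250,928.
End of year 2: book value $227,362.
End of year 3: book value $203,796.
End of year 4: book value $180,230.
End of year 5: book value $156,664.
End of year 6: book value $133,098.
End of year 7: book value $109,532.
End of year 8: book value $85,966.
End of year 9: book value $62,400.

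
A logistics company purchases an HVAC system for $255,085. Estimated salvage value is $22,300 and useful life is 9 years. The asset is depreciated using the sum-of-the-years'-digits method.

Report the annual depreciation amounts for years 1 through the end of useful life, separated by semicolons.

Depreciable base = $255,085 − $22,300 = $232,785.
Sum of the years' digits = 9+8+7+6+5+4+3+2+1 = 45.
Year 1: $232,785 × 9/45 = $46,557. Book value $208,528.
Year 2: $232,785 × 8/45 = $41,384. Book value $167,144.
Year 3: $232,785 × 7/45 = $36,211. Book value $130,933.
Year 4: $232,785 × 6/45 = $31,038. Book value $99,895.
Year 5: $232,785 × 5/45 = $25,865. Book value $74,030.
Year 6: $232,785 × 4/45 = $20,692. Book value $53,338.
Year 7: $232,785 × 3/45 = $15,519. Book value $37,819.
Year 8: $232,785 × 2/45 = $10,346. Book value $27,473.
Year 9: $232,785 × 1/45 = $5,173. Book value $22,300.

$46,557; $41,384; $36,211; $31,038; $25,865; $20,692; $15,519; $10,346; $5,173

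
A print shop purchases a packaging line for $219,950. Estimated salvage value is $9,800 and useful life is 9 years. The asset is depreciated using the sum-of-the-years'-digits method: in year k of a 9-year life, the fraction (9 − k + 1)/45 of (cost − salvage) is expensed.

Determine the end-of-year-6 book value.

Depreciable base = $219,950 − $9,800 = $210,150.
Sum of the years' digits = 9+8+7+6+5+4+3+2+1 = 45.
Year 1: $210,150 × 9/45 = $42,030. Book value $177,920.
Year 2: $210,150 × 8/45 = $37,360. Book value $140,560.
Year 3: $210,150 × 7/45 = $32,690. Book value $107,870.
Year 4: $210,150 × 6/45 = $28,020. Book value $79,850.
Year 5: $210,150 × 5/45 = $23,350. Book value $56,500.
Year 6: $210,150 × 4/45 = $18,680. Book value $37,820.

$37,820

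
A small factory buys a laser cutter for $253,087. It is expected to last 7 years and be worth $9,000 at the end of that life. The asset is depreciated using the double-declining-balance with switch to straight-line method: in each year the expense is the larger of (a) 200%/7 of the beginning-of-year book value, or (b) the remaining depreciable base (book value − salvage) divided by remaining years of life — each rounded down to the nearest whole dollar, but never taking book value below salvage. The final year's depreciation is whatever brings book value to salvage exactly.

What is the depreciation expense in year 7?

Depreciable base = $253,087 − $9,000 = $244,087.
Year 1: DB = ⌊$253,087 × 200%/7⌋ = $72,310; SL = ⌊$244,087/7⌋ = $34,869 → take DB $72,310. Book value $180,777.
Year 2: DB = ⌊$180,777 × 200%/7⌋ = $51,650; SL = ⌊$171,777/6⌋ = $28,629 → take DB $51,650. Book value $129,127.
Year 3: DB = ⌊$129,127 × 200%/7⌋ = $36,893; SL = ⌊$120,127/5⌋ = $24,025 → take DB $36,893. Book value $92,234.
Year 4: DB = ⌊$92,234 × 200%/7⌋ = $26,352; SL = ⌊$83,234/4⌋ = $20,808 → take DB $26,352. Book value $65,882.
Year 5: DB = ⌊$65,882 × 200%/7⌋ = $18,823; SL = ⌊$56,882/3⌋ = $18,960 → take SL $18,960. Book value $46,922.
Year 6: DB = ⌊$46,922 × 200%/7⌋ = $13,406; SL = ⌊$37,922/2⌋ = $18,961 → take SL $18,961. Book value $27,961.
Year 7 (final): $27,961 − $9,000 = $18,961. Book value $9,000.

$18,961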